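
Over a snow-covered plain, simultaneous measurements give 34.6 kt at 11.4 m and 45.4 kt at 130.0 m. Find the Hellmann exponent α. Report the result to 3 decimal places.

α ≈ 0.112

Power law: V₂/V₁ = (z₂/z₁)^α ⇒ α = ln(V₂/V₁) / ln(z₂/z₁)
α = ln(45.4/34.6) / ln(130.0/11.4) = ln(1.3121) / ln(11.4035)
  = 0.27166 / 2.43392 = 0.11161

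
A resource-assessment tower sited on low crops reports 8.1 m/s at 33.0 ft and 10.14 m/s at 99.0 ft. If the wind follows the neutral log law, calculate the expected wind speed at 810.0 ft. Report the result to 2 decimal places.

Log law: V ∝ ln(z/z₀). From the pair, with r = V₁/V₂ = 0.79882,
ln z₀ = (ln z₁ − r·ln z₂)/(1 − r) = (3.4965 − 0.79882×4.5951)/0.20118 = -0.8656 → z₀ = 0.4208 ft
V₃ = V₁ · ln(z₃/z₀)/ln(z₁/z₀) = 8.1 × 7.5627/4.3621 = 14.0430 m/s

14.04 m/s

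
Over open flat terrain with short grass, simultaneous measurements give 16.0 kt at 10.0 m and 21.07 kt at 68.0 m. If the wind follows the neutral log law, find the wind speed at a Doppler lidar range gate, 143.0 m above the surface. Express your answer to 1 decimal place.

Log law: V ∝ ln(z/z₀). From the pair, with r = V₁/V₂ = 0.75937,
ln z₀ = (ln z₁ − r·ln z₂)/(1 − r) = (2.3026 − 0.75937×4.2195)/0.24063 = -3.7469 → z₀ = 0.02359 m
V₃ = V₁ · ln(z₃/z₀)/ln(z₁/z₀) = 16.0 × 8.7097/6.0495 = 23.0360 kt

23.0 kt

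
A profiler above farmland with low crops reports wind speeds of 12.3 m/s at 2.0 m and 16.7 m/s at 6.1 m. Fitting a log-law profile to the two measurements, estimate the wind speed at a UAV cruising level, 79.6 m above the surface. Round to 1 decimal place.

26.8 m/s

Log law: V ∝ ln(z/z₀). From the pair, with r = V₁/V₂ = 0.73653,
ln z₀ = (ln z₁ − r·ln z₂)/(1 − r) = (0.6931 − 0.73653×1.8083)/0.26347 = -2.4242 → z₀ = 0.08855 m
V₃ = V₁ · ln(z₃/z₀)/ln(z₁/z₀) = 12.3 × 6.8012/3.1173 = 26.8354 m/s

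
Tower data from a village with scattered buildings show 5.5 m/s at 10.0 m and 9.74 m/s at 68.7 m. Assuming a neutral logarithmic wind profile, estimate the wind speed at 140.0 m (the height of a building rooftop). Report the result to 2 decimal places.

11.31 m/s

Log law: V ∝ ln(z/z₀). From the pair, with r = V₁/V₂ = 0.56468,
ln z₀ = (ln z₁ − r·ln z₂)/(1 − r) = (2.3026 − 0.56468×4.2297)/0.43532 = -0.1973 → z₀ = 0.8210 m
V₃ = V₁ · ln(z₃/z₀)/ln(z₁/z₀) = 5.5 × 5.1389/2.4999 = 11.3063 m/s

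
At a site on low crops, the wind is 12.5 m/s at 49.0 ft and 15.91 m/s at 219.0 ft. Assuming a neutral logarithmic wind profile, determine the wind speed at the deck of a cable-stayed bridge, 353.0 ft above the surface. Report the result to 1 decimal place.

17.0 m/s

Log law: V ∝ ln(z/z₀). From the pair, with r = V₁/V₂ = 0.78567,
ln z₀ = (ln z₁ − r·ln z₂)/(1 − r) = (3.8918 − 0.78567×5.3891)/0.21433 = -1.5966 → z₀ = 0.2026 ft
V₃ = V₁ · ln(z₃/z₀)/ln(z₁/z₀) = 12.5 × 7.4631/5.4885 = 16.9973 m/s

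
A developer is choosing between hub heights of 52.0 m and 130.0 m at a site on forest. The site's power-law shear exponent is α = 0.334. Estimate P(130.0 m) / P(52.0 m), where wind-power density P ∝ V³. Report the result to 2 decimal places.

Speed ratio: V_B/V_A = (z_B/z_A)^α = (130.0/52.0)^0.334 = (2.5000)^0.334 = 1.35804
Power-density ratio: P_B/P_A = (V_B/V_A)³ = (1.35804)³ = 2.50459

2.50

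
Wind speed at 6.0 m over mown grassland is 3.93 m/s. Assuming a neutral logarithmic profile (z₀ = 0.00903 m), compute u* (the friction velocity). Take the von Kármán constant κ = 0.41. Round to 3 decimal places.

Log law: V(z) = (u*/κ) · ln(z/z₀) ⇒ u* = κ · V / ln(z/z₀)
u* = 0.41 × 3.93 / ln(6.0/0.00903) = 0.41 × 3.93 / 6.4990
   = 1.6113 / 6.4990 = 0.2479 m/s

u* ≈ 0.248 m/s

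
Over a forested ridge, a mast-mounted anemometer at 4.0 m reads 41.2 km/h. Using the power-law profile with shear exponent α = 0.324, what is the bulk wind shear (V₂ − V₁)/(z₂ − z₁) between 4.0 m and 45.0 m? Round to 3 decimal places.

Power law: V₂ = V₁ · (z₂/z₁)^α = 41.2 × (11.2500)^0.324 = 90.2549 km/h
ΔV/Δz = (90.2549 − 41.2)/(45.0 − 4.0) = 49.0549/41.0000 = 1.19646 km/h/m

1.196 km/h/m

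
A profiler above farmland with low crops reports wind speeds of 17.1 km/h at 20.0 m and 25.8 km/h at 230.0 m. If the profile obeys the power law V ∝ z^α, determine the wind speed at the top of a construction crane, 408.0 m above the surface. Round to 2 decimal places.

28.41 km/h

First find α: α = ln(V₂/V₁)/ln(z₂/z₁) = ln(25.8/17.1)/ln(230.0/20.0) = 0.41130/2.44235 = 0.1684
Extrapolate from 230.0 m to 408.0 m: V₃ = 25.8 × (408.0/230.0)^0.1684 = 25.8 × 1.1013 = 28.4145 km/h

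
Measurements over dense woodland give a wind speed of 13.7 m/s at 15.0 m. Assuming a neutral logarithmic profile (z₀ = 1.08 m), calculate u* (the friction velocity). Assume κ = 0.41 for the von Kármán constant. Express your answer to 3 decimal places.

u* ≈ 2.135 m/s

Log law: V(z) = (u*/κ) · ln(z/z₀) ⇒ u* = κ · V / ln(z/z₀)
u* = 0.41 × 13.7 / ln(15.0/1.08) = 0.41 × 13.7 / 2.6311
   = 5.6170 / 2.6311 = 2.1349 m/s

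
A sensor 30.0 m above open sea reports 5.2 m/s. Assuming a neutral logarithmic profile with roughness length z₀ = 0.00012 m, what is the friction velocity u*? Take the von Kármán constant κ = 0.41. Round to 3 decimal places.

Log law: V(z) = (u*/κ) · ln(z/z₀) ⇒ u* = κ · V / ln(z/z₀)
u* = 0.41 × 5.2 / ln(30.0/0.00012) = 0.41 × 5.2 / 12.4292
   = 2.1320 / 12.4292 = 0.1715 m/s

u* ≈ 0.172 m/s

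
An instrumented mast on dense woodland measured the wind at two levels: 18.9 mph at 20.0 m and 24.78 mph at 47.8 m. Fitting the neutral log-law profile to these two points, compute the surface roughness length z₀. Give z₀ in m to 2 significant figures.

Log law: V(z) ∝ ln(z/z₀). With r = V₁/V₂ = 18.9/24.78 = 0.76271,
r · ln(z₂/z₀) = ln(z₁/z₀) ⇒ ln z₀ = (ln z₁ − r·ln z₂)/(1 − r)
ln z₀ = (2.99573 − 0.76271×3.86703) / 0.23729 = 0.1951
z₀ = exp(0.1951) = 1.215 m

z₀ ≈ 1.2 m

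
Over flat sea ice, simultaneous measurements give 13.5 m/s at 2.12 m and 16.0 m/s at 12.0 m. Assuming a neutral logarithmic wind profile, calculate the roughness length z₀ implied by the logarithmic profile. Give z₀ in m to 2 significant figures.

z₀ ≈ 0.00018 m

Log law: V(z) ∝ ln(z/z₀). With r = V₁/V₂ = 13.5/16.0 = 0.84375,
r · ln(z₂/z₀) = ln(z₁/z₀) ⇒ ln z₀ = (ln z₁ − r·ln z₂)/(1 − r)
ln z₀ = (0.75142 − 0.84375×2.48491) / 0.15625 = -8.6094
z₀ = exp(-8.6094) = 0.0001824 m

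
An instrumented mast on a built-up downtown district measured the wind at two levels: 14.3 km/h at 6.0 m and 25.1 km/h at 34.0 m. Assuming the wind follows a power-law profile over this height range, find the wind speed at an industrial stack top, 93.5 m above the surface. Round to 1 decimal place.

34.8 km/h

First find α: α = ln(V₂/V₁)/ln(z₂/z₁) = ln(25.1/14.3)/ln(34.0/6.0) = 0.56261/1.73460 = 0.3243
Extrapolate from 34.0 m to 93.5 m: V₃ = 25.1 × (93.5/34.0)^0.3243 = 25.1 × 1.3883 = 34.8473 km/h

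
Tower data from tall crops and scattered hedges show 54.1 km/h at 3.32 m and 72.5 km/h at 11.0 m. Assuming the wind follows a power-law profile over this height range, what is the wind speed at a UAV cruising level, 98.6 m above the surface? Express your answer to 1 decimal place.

123.9 km/h

First find α: α = ln(V₂/V₁)/ln(z₂/z₁) = ln(72.5/54.1)/ln(11.0/3.32) = 0.29275/1.19793 = 0.2444
Extrapolate from 11.0 m to 98.6 m: V₃ = 72.5 × (98.6/11.0)^0.2444 = 72.5 × 1.7091 = 123.9104 km/h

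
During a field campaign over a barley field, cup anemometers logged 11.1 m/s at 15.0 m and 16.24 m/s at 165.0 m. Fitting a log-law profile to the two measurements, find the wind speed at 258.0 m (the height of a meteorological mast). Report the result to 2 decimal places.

Log law: V ∝ ln(z/z₀). From the pair, with r = V₁/V₂ = 0.68350,
ln z₀ = (ln z₁ − r·ln z₂)/(1 − r) = (2.7081 − 0.68350×5.1059)/0.31650 = -2.4703 → z₀ = 0.08456 m
V₃ = V₁ · ln(z₃/z₀)/ln(z₁/z₀) = 11.1 × 8.0232/5.1783 = 17.1982 m/s

17.20 m/s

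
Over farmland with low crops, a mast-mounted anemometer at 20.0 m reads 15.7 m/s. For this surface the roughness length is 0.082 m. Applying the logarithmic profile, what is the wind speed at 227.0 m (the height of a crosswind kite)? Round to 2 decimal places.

Log law: V(z) ∝ ln(z/z₀), so V₂/V₁ = ln(z₂/z₀) / ln(z₁/z₀).
ln(227.0/0.082) = 7.9260, ln(20.0/0.082) = 5.4968
V₂ = 15.7 × 7.9260/5.4968 = 15.7 × 1.4419 = 22.6384 m/s

22.64 m/s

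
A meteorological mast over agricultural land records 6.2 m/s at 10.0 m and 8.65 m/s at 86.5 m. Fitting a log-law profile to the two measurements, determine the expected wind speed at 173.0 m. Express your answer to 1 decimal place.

Log law: V ∝ ln(z/z₀). From the pair, with r = V₁/V₂ = 0.71676,
ln z₀ = (ln z₁ − r·ln z₂)/(1 − r) = (2.3026 − 0.71676×4.4601)/0.28324 = -3.1574 → z₀ = 0.04254 m
V₃ = V₁ · ln(z₃/z₀)/ln(z₁/z₀) = 6.2 × 8.3107/5.4599 = 9.4371 m/s

9.4 m/s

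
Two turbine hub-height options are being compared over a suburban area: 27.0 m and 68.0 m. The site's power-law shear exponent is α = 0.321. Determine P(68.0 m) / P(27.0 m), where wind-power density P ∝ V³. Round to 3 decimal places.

Speed ratio: V_B/V_A = (z_B/z_A)^α = (68.0/27.0)^0.321 = (2.5185)^0.321 = 1.34514
Power-density ratio: P_B/P_A = (V_B/V_A)³ = (1.34514)³ = 2.43390

2.434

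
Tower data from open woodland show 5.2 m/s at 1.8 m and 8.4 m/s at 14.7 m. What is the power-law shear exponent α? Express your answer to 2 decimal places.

Power law: V₂/V₁ = (z₂/z₁)^α ⇒ α = ln(V₂/V₁) / ln(z₂/z₁)
α = ln(8.4/5.2) / ln(14.7/1.8) = ln(1.6154) / ln(8.1667)
  = 0.47957 / 2.10006 = 0.22836

α ≈ 0.23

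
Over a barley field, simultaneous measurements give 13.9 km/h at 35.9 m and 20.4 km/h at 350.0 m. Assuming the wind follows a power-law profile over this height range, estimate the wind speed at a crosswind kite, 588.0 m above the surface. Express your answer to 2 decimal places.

First find α: α = ln(V₂/V₁)/ln(z₂/z₁) = ln(20.4/13.9)/ln(350.0/35.9) = 0.38365/2.27720 = 0.1685
Extrapolate from 350.0 m to 588.0 m: V₃ = 20.4 × (588.0/350.0)^0.1685 = 20.4 × 1.0913 = 22.2633 km/h

22.26 km/h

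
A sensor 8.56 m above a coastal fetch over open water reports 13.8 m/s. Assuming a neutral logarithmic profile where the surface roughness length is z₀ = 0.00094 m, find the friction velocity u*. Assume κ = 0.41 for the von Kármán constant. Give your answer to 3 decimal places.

Log law: V(z) = (u*/κ) · ln(z/z₀) ⇒ u* = κ · V / ln(z/z₀)
u* = 0.41 × 13.8 / ln(8.56/0.00094) = 0.41 × 13.8 / 9.1167
   = 5.6580 / 9.1167 = 0.6206 m/s

u* ≈ 0.621 m/s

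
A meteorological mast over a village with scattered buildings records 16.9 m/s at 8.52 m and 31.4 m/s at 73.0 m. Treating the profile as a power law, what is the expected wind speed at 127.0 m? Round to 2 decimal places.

First find α: α = ln(V₂/V₁)/ln(z₂/z₁) = ln(31.4/16.9)/ln(73.0/8.52) = 0.61949/2.14804 = 0.2884
Extrapolate from 73.0 m to 127.0 m: V₃ = 31.4 × (127.0/73.0)^0.2884 = 31.4 × 1.1732 = 36.8370 m/s

36.84 m/s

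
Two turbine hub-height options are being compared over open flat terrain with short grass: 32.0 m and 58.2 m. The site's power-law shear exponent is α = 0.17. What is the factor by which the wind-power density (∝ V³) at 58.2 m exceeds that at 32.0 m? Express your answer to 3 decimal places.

Speed ratio: V_B/V_A = (z_B/z_A)^α = (58.2/32.0)^0.17 = (1.8188)^0.17 = 1.10704
Power-density ratio: P_B/P_A = (V_B/V_A)³ = (1.10704)³ = 1.35670

1.357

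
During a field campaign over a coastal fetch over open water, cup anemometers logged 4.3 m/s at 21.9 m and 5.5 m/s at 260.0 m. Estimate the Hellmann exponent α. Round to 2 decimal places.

α ≈ 0.10

Power law: V₂/V₁ = (z₂/z₁)^α ⇒ α = ln(V₂/V₁) / ln(z₂/z₁)
α = ln(5.5/4.3) / ln(260.0/21.9) = ln(1.2791) / ln(11.8721)
  = 0.24613 / 2.47419 = 0.09948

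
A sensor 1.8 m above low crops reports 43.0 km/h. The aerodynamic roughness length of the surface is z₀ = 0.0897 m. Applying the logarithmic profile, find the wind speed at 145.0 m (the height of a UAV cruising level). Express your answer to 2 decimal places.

105.93 km/h

Log law: V(z) ∝ ln(z/z₀), so V₂/V₁ = ln(z₂/z₀) / ln(z₁/z₀).
ln(145.0/0.0897) = 7.3880, ln(1.8/0.0897) = 2.9991
V₂ = 43.0 × 7.3880/2.9991 = 43.0 × 2.4634 = 105.9277 km/h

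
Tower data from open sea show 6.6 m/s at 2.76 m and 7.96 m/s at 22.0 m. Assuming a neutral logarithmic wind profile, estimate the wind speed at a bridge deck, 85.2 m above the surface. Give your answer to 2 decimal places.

Log law: V ∝ ln(z/z₀). From the pair, with r = V₁/V₂ = 0.82915,
ln z₀ = (ln z₁ − r·ln z₂)/(1 − r) = (1.0152 − 0.82915×3.0910)/0.17085 = -9.0586 → z₀ = 0.0001164 m
V₃ = V₁ · ln(z₃/z₀)/ln(z₁/z₀) = 6.6 × 13.5036/10.0738 = 8.8471 m/s

8.85 m/s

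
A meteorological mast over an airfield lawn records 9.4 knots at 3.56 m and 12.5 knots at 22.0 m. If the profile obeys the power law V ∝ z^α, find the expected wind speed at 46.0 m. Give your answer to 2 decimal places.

14.03 knots

First find α: α = ln(V₂/V₁)/ln(z₂/z₁) = ln(12.5/9.4)/ln(22.0/3.56) = 0.28502/1.82128 = 0.1565
Extrapolate from 22.0 m to 46.0 m: V₃ = 12.5 × (46.0/22.0)^0.1565 = 12.5 × 1.1224 = 14.0294 knots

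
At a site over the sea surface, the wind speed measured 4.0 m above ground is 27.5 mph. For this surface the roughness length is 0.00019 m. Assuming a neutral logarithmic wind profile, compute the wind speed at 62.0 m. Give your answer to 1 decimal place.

Log law: V(z) ∝ ln(z/z₀), so V₂/V₁ = ln(z₂/z₀) / ln(z₁/z₀).
ln(62.0/0.00019) = 12.6956, ln(4.0/0.00019) = 9.9548
V₂ = 27.5 × 12.6956/9.9548 = 27.5 × 1.2753 = 35.0715 mph

35.1 mph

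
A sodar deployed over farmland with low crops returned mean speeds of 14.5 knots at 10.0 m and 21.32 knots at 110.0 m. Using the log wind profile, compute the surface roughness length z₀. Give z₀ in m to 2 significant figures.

z₀ ≈ 0.061 m

Log law: V(z) ∝ ln(z/z₀). With r = V₁/V₂ = 14.5/21.32 = 0.68011,
r · ln(z₂/z₀) = ln(z₁/z₀) ⇒ ln z₀ = (ln z₁ − r·ln z₂)/(1 − r)
ln z₀ = (2.30259 − 0.68011×4.70048) / 0.31989 = -2.7956
z₀ = exp(-2.7956) = 0.06108 m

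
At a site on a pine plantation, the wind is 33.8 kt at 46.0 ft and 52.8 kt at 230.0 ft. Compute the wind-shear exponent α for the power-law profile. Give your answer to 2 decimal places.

Power law: V₂/V₁ = (z₂/z₁)^α ⇒ α = ln(V₂/V₁) / ln(z₂/z₁)
α = ln(52.8/33.8) / ln(230.0/46.0) = ln(1.5621) / ln(5.0000)
  = 0.44605 / 1.60944 = 0.27715

α ≈ 0.28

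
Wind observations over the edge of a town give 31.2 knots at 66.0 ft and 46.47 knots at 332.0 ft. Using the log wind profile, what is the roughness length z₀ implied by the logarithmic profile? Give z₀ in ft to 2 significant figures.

z₀ ≈ 2.4 ft

Log law: V(z) ∝ ln(z/z₀). With r = V₁/V₂ = 31.2/46.47 = 0.67140,
r · ln(z₂/z₀) = ln(z₁/z₀) ⇒ ln z₀ = (ln z₁ − r·ln z₂)/(1 − r)
ln z₀ = (4.18965 − 0.67140×5.80513) / 0.32860 = 0.8889
z₀ = exp(0.8889) = 2.432 ft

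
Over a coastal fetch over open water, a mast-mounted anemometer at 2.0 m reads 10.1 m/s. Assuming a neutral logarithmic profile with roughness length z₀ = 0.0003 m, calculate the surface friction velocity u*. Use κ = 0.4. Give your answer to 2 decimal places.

Log law: V(z) = (u*/κ) · ln(z/z₀) ⇒ u* = κ · V / ln(z/z₀)
u* = 0.4 × 10.1 / ln(2.0/0.0003) = 0.4 × 10.1 / 8.8049
   = 4.0400 / 8.8049 = 0.4588 m/s

u* ≈ 0.46 m/s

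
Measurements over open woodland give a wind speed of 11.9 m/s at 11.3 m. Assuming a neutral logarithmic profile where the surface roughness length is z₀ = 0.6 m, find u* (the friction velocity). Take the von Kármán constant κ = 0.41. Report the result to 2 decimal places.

Log law: V(z) = (u*/κ) · ln(z/z₀) ⇒ u* = κ · V / ln(z/z₀)
u* = 0.41 × 11.9 / ln(11.3/0.6) = 0.41 × 11.9 / 2.9356
   = 4.8790 / 2.9356 = 1.6620 m/s

u* ≈ 1.66 m/s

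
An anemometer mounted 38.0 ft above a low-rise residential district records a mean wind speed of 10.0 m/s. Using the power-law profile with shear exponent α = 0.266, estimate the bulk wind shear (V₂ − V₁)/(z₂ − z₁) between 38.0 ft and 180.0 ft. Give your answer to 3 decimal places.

Power law: V₂ = V₁ · (z₂/z₁)^α = 10.0 × (4.7368)^0.266 = 15.1245 m/s
ΔV/Δz = (15.1245 − 10.0)/(180.0 − 38.0) = 5.1245/142.0000 = 0.03609 m/s/ft

0.036 m/s/ft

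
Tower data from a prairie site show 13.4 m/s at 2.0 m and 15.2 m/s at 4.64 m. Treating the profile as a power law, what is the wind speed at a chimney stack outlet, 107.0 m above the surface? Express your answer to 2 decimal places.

24.32 m/s

First find α: α = ln(V₂/V₁)/ln(z₂/z₁) = ln(15.2/13.4)/ln(4.64/2.0) = 0.12604/0.84157 = 0.1498
Extrapolate from 4.64 m to 107.0 m: V₃ = 15.2 × (107.0/4.64)^0.1498 = 15.2 × 1.6000 = 24.3197 m/s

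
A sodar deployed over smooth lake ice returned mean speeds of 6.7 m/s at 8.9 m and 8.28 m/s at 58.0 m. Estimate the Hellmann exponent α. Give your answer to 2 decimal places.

α ≈ 0.11

Power law: V₂/V₁ = (z₂/z₁)^α ⇒ α = ln(V₂/V₁) / ln(z₂/z₁)
α = ln(8.28/6.7) / ln(58.0/8.9) = ln(1.2358) / ln(6.5169)
  = 0.21174 / 1.87439 = 0.11296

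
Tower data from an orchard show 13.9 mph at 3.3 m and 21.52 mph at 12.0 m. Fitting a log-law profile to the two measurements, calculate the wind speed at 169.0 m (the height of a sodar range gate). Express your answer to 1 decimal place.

Log law: V ∝ ln(z/z₀). From the pair, with r = V₁/V₂ = 0.64591,
ln z₀ = (ln z₁ − r·ln z₂)/(1 − r) = (1.1939 − 0.64591×2.4849)/0.35409 = -1.1610 → z₀ = 0.3132 m
V₃ = V₁ · ln(z₃/z₀)/ln(z₁/z₀) = 13.9 × 6.2909/2.3549 = 37.1320 mph

37.1 mph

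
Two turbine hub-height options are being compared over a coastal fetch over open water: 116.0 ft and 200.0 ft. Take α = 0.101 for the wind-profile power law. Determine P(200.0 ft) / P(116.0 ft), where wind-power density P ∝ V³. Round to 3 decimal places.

Speed ratio: V_B/V_A = (z_B/z_A)^α = (200.0/116.0)^0.101 = (1.7241)^0.101 = 1.05656
Power-density ratio: P_B/P_A = (V_B/V_A)³ = (1.05656)³ = 1.17945

1.179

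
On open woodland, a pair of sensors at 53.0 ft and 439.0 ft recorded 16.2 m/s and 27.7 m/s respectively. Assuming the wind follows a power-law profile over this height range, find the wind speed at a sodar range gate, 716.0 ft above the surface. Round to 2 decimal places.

31.36 m/s

First find α: α = ln(V₂/V₁)/ln(z₂/z₁) = ln(27.7/16.2)/ln(439.0/53.0) = 0.53642/2.11421 = 0.2537
Extrapolate from 439.0 ft to 716.0 ft: V₃ = 27.7 × (716.0/439.0)^0.2537 = 27.7 × 1.1321 = 31.3605 m/s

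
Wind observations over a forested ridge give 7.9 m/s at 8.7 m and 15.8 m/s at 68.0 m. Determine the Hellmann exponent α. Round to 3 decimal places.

α ≈ 0.337

Power law: V₂/V₁ = (z₂/z₁)^α ⇒ α = ln(V₂/V₁) / ln(z₂/z₁)
α = ln(15.8/7.9) / ln(68.0/8.7) = ln(2.0000) / ln(7.8161)
  = 0.69315 / 2.05618 = 0.33710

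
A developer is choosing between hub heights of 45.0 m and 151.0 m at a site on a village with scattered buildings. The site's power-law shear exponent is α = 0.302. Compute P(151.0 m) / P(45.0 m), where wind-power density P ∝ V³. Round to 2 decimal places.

Speed ratio: V_B/V_A = (z_B/z_A)^α = (151.0/45.0)^0.302 = (3.3556)^0.302 = 1.44139
Power-density ratio: P_B/P_A = (V_B/V_A)³ = (1.44139)³ = 2.99463

2.99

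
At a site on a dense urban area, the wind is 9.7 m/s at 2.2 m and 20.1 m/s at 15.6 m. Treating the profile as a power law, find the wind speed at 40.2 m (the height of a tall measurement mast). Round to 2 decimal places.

First find α: α = ln(V₂/V₁)/ln(z₂/z₁) = ln(20.1/9.7)/ln(15.6/2.2) = 0.72859/1.95881 = 0.3720
Extrapolate from 15.6 m to 40.2 m: V₃ = 20.1 × (40.2/15.6)^0.3720 = 20.1 × 1.4220 = 28.5830 m/s

28.58 m/s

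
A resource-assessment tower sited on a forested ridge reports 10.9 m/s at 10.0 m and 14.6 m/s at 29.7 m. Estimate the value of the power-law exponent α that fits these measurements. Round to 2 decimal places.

α ≈ 0.27

Power law: V₂/V₁ = (z₂/z₁)^α ⇒ α = ln(V₂/V₁) / ln(z₂/z₁)
α = ln(14.6/10.9) / ln(29.7/10.0) = ln(1.3394) / ln(2.9700)
  = 0.29226 / 1.08856 = 0.26848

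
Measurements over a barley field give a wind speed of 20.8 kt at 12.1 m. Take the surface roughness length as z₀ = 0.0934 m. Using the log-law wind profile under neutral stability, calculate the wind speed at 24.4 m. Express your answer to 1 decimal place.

23.8 kt

Log law: V(z) ∝ ln(z/z₀), so V₂/V₁ = ln(z₂/z₀) / ln(z₁/z₀).
ln(24.4/0.0934) = 5.5654, ln(12.1/0.0934) = 4.8641
V₂ = 20.8 × 5.5654/4.8641 = 20.8 × 1.1442 = 23.7993 kt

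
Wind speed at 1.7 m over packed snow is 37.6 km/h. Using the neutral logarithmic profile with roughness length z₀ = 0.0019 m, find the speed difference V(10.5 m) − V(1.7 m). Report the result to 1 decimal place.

10.1 km/h

Log law: V₂ = V₁ · ln(z₂/z₀)/ln(z₁/z₀) = 37.6 × 8.6173/6.7965 = 47.6728 km/h
ΔV = 47.6728 − 37.6 = 10.0728 km/h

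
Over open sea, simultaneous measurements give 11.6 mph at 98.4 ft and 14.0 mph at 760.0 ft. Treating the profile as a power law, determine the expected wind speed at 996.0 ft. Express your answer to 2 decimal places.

First find α: α = ln(V₂/V₁)/ln(z₂/z₁) = ln(14.0/11.6)/ln(760.0/98.4) = 0.18805/2.04428 = 0.0920
Extrapolate from 760.0 ft to 996.0 ft: V₃ = 14.0 × (996.0/760.0)^0.0920 = 14.0 × 1.0252 = 14.3526 mph

14.35 mph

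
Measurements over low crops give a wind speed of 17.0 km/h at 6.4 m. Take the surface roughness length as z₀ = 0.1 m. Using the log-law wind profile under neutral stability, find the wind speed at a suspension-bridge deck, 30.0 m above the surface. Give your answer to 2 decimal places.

23.31 km/h

Log law: V(z) ∝ ln(z/z₀), so V₂/V₁ = ln(z₂/z₀) / ln(z₁/z₀).
ln(30.0/0.1) = 5.7038, ln(6.4/0.1) = 4.1589
V₂ = 17.0 × 5.7038/4.1589 = 17.0 × 1.3715 = 23.3150 km/h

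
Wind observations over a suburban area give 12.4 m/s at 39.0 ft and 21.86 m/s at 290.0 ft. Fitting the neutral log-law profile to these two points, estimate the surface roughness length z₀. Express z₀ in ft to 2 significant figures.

Log law: V(z) ∝ ln(z/z₀). With r = V₁/V₂ = 12.4/21.86 = 0.56725,
r · ln(z₂/z₀) = ln(z₁/z₀) ⇒ ln z₀ = (ln z₁ − r·ln z₂)/(1 − r)
ln z₀ = (3.66356 − 0.56725×5.66988) / 0.43275 = 1.0337
z₀ = exp(1.0337) = 2.811 ft

z₀ ≈ 2.8 ft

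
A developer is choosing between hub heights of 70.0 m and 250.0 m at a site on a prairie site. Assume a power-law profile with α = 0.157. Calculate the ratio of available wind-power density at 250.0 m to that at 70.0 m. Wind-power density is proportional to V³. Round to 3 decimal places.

Speed ratio: V_B/V_A = (z_B/z_A)^α = (250.0/70.0)^0.157 = (3.5714)^0.157 = 1.22123
Power-density ratio: P_B/P_A = (V_B/V_A)³ = (1.22123)³ = 1.82133

1.821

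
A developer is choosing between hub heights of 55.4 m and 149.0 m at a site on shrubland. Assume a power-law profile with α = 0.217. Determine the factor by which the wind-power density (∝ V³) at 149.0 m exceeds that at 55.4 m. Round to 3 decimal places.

1.904

Speed ratio: V_B/V_A = (z_B/z_A)^α = (149.0/55.4)^0.217 = (2.6895)^0.217 = 1.23948
Power-density ratio: P_B/P_A = (V_B/V_A)³ = (1.23948)³ = 1.90423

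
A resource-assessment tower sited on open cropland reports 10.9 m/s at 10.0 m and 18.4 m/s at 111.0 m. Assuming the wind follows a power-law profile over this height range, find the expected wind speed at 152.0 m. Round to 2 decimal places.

First find α: α = ln(V₂/V₁)/ln(z₂/z₁) = ln(18.4/10.9)/ln(111.0/10.0) = 0.52359/2.40695 = 0.2175
Extrapolate from 111.0 m to 152.0 m: V₃ = 18.4 × (152.0/111.0)^0.2175 = 18.4 × 1.0708 = 19.7022 m/s

19.70 m/s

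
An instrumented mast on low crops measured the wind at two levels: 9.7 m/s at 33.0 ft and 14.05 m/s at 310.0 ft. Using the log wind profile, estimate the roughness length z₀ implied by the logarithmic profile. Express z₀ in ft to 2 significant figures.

z₀ ≈ 0.22 ft

Log law: V(z) ∝ ln(z/z₀). With r = V₁/V₂ = 9.7/14.05 = 0.69039,
r · ln(z₂/z₀) = ln(z₁/z₀) ⇒ ln z₀ = (ln z₁ − r·ln z₂)/(1 − r)
ln z₀ = (3.49651 − 0.69039×5.73657) / 0.30961 = -1.4986
z₀ = exp(-1.4986) = 0.2234 ft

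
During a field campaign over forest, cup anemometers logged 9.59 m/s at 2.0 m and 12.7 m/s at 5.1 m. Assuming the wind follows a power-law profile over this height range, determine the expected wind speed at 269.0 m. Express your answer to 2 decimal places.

First find α: α = ln(V₂/V₁)/ln(z₂/z₁) = ln(12.7/9.59)/ln(5.1/2.0) = 0.28088/0.93609 = 0.3001
Extrapolate from 5.1 m to 269.0 m: V₃ = 12.7 × (269.0/5.1)^0.3001 = 12.7 × 3.2866 = 41.7403 m/s

41.74 m/s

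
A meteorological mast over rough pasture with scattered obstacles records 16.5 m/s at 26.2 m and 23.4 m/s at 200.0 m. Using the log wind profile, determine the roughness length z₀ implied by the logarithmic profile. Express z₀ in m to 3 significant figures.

z₀ ≈ 0.203 m

Log law: V(z) ∝ ln(z/z₀). With r = V₁/V₂ = 16.5/23.4 = 0.70513,
r · ln(z₂/z₀) = ln(z₁/z₀) ⇒ ln z₀ = (ln z₁ − r·ln z₂)/(1 − r)
ln z₀ = (3.26576 − 0.70513×5.29832) / 0.29487 = -1.5947
z₀ = exp(-1.5947) = 0.2030 m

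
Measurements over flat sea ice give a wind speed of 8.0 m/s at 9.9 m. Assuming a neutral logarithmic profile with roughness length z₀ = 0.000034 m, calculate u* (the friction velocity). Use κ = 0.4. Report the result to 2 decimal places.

u* ≈ 0.25 m/s

Log law: V(z) = (u*/κ) · ln(z/z₀) ⇒ u* = κ · V / ln(z/z₀)
u* = 0.4 × 8.0 / ln(9.9/0.000034) = 0.4 × 8.0 / 12.5817
   = 3.2000 / 12.5817 = 0.2543 m/s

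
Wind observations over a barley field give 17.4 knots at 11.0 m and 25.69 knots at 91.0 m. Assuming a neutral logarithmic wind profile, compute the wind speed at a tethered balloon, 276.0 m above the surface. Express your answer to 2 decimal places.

Log law: V ∝ ln(z/z₀). From the pair, with r = V₁/V₂ = 0.67731,
ln z₀ = (ln z₁ − r·ln z₂)/(1 − r) = (2.3979 − 0.67731×4.5109)/0.32269 = -2.0370 → z₀ = 0.1304 m
V₃ = V₁ · ln(z₃/z₀)/ln(z₁/z₀) = 17.4 × 7.6574/4.4349 = 30.0432 knots

30.04 knots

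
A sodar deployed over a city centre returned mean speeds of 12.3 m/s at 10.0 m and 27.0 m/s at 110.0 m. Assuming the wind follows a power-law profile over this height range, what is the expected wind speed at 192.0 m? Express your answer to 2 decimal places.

First find α: α = ln(V₂/V₁)/ln(z₂/z₁) = ln(27.0/12.3)/ln(110.0/10.0) = 0.78624/2.39790 = 0.3279
Extrapolate from 110.0 m to 192.0 m: V₃ = 27.0 × (192.0/110.0)^0.3279 = 27.0 × 1.2004 = 32.4102 m/s

32.41 m/s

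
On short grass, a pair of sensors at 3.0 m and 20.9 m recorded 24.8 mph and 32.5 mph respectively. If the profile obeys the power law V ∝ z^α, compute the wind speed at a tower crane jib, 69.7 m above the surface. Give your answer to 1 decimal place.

38.4 mph

First find α: α = ln(V₂/V₁)/ln(z₂/z₁) = ln(32.5/24.8)/ln(20.9/3.0) = 0.27040/1.94114 = 0.1393
Extrapolate from 20.9 m to 69.7 m: V₃ = 32.5 × (69.7/20.9)^0.1393 = 32.5 × 1.1827 = 38.4369 mph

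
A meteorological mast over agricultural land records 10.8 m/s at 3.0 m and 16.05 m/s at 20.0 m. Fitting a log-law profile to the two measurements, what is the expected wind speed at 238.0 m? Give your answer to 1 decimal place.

22.9 m/s

Log law: V ∝ ln(z/z₀). From the pair, with r = V₁/V₂ = 0.67290,
ln z₀ = (ln z₁ − r·ln z₂)/(1 − r) = (1.0986 − 0.67290×2.9957)/0.32710 = -2.8040 → z₀ = 0.06057 m
V₃ = V₁ · ln(z₃/z₀)/ln(z₁/z₀) = 10.8 × 8.2763/3.9026 = 22.9035 m/s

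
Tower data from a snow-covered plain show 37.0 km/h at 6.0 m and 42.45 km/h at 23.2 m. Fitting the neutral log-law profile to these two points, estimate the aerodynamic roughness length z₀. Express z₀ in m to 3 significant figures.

z₀ ≈ 0.000618 m

Log law: V(z) ∝ ln(z/z₀). With r = V₁/V₂ = 37.0/42.45 = 0.87161,
r · ln(z₂/z₀) = ln(z₁/z₀) ⇒ ln z₀ = (ln z₁ − r·ln z₂)/(1 − r)
ln z₀ = (1.79176 − 0.87161×3.14415) / 0.12839 = -7.3896
z₀ = exp(-7.3896) = 0.0006176 m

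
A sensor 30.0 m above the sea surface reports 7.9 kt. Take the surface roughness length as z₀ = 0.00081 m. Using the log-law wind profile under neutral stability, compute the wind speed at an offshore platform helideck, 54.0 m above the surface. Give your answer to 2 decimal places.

Log law: V(z) ∝ ln(z/z₀), so V₂/V₁ = ln(z₂/z₀) / ln(z₁/z₀).
ln(54.0/0.00081) = 11.1075, ln(30.0/0.00081) = 10.5197
V₂ = 7.9 × 11.1075/10.5197 = 7.9 × 1.0559 = 8.3414 kt

8.34 kt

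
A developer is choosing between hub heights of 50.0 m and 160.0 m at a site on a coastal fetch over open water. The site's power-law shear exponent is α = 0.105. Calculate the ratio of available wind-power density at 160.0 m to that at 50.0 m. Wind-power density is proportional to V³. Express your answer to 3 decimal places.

1.443

Speed ratio: V_B/V_A = (z_B/z_A)^α = (160.0/50.0)^0.105 = (3.2000)^0.105 = 1.12990
Power-density ratio: P_B/P_A = (V_B/V_A)³ = (1.12990)³ = 1.44252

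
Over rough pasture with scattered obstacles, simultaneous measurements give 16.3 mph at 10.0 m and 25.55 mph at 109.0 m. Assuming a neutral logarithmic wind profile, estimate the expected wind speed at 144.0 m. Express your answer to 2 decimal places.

26.63 mph

Log law: V ∝ ln(z/z₀). From the pair, with r = V₁/V₂ = 0.63796,
ln z₀ = (ln z₁ − r·ln z₂)/(1 − r) = (2.3026 − 0.63796×4.6913)/0.36204 = -1.9068 → z₀ = 0.1486 m
V₃ = V₁ · ln(z₃/z₀)/ln(z₁/z₀) = 16.3 × 6.8766/4.2094 = 26.6283 mph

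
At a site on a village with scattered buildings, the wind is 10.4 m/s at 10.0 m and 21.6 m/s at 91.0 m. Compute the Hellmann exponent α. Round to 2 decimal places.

α ≈ 0.33

Power law: V₂/V₁ = (z₂/z₁)^α ⇒ α = ln(V₂/V₁) / ln(z₂/z₁)
α = ln(21.6/10.4) / ln(91.0/10.0) = ln(2.0769) / ln(9.1000)
  = 0.73089 / 2.20827 = 0.33098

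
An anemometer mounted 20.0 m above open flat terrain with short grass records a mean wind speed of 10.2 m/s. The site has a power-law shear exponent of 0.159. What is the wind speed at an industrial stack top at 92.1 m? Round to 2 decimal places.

13.00 m/s

Power-law profile: V₂ = V₁ · (z₂/z₁)^α
V₂ = 10.2 × (92.1/20.0)^0.159 = 10.2 × (4.6050)^0.159
    = 10.2 × 1.2748 = 13.0033 m/s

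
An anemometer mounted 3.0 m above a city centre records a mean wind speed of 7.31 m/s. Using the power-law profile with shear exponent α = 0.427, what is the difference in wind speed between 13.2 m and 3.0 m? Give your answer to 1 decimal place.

Power law: V₂ = V₁ · (z₂/z₁)^α = 7.31 × (4.4000)^0.427 = 13.7617 m/s
ΔV = 13.7617 − 7.31 = 6.4517 m/s

6.5 m/s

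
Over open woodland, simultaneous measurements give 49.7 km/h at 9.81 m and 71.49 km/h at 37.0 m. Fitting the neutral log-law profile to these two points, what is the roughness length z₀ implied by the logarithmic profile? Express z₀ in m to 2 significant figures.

Log law: V(z) ∝ ln(z/z₀). With r = V₁/V₂ = 49.7/71.49 = 0.69520,
r · ln(z₂/z₀) = ln(z₁/z₀) ⇒ ln z₀ = (ln z₁ − r·ln z₂)/(1 − r)
ln z₀ = (2.28340 − 0.69520×3.61092) / 0.30480 = -0.7445
z₀ = exp(-0.7445) = 0.4750 m

z₀ ≈ 0.47 m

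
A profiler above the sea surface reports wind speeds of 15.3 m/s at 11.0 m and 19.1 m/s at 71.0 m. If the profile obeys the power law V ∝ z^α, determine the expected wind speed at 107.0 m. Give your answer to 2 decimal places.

20.06 m/s

First find α: α = ln(V₂/V₁)/ln(z₂/z₁) = ln(19.1/15.3)/ln(71.0/11.0) = 0.22184/1.86478 = 0.1190
Extrapolate from 71.0 m to 107.0 m: V₃ = 19.1 × (107.0/71.0)^0.1190 = 19.1 × 1.0500 = 20.0550 m/s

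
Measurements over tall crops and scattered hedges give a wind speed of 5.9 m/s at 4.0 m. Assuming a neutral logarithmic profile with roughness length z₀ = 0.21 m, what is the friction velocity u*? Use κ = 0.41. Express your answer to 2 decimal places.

Log law: V(z) = (u*/κ) · ln(z/z₀) ⇒ u* = κ · V / ln(z/z₀)
u* = 0.41 × 5.9 / ln(4.0/0.21) = 0.41 × 5.9 / 2.9469
   = 2.4190 / 2.9469 = 0.8209 m/s

u* ≈ 0.82 m/s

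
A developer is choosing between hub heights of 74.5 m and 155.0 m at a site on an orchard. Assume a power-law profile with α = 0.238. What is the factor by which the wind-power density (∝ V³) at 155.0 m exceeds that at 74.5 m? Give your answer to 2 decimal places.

1.69

Speed ratio: V_B/V_A = (z_B/z_A)^α = (155.0/74.5)^0.238 = (2.0805)^0.238 = 1.19049
Power-density ratio: P_B/P_A = (V_B/V_A)³ = (1.19049)³ = 1.68724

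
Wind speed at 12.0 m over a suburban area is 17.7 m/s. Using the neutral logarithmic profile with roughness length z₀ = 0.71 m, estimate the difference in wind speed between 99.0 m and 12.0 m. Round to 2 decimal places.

Log law: V₂ = V₁ · ln(z₂/z₀)/ln(z₁/z₀) = 17.7 × 4.9376/2.8274 = 30.9103 m/s
ΔV = 30.9103 − 17.7 = 13.2103 m/s

13.21 m/s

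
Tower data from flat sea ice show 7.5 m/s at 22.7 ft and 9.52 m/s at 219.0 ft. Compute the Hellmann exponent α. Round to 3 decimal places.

α ≈ 0.105

Power law: V₂/V₁ = (z₂/z₁)^α ⇒ α = ln(V₂/V₁) / ln(z₂/z₁)
α = ln(9.52/7.5) / ln(219.0/22.7) = ln(1.2693) / ln(9.6476)
  = 0.23849 / 2.26671 = 0.10522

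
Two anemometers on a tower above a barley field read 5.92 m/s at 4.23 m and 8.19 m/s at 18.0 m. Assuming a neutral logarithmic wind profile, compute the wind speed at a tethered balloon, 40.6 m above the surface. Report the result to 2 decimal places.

9.46 m/s

Log law: V ∝ ln(z/z₀). From the pair, with r = V₁/V₂ = 0.72283,
ln z₀ = (ln z₁ − r·ln z₂)/(1 − r) = (1.4422 − 0.72283×2.8904)/0.27717 = -2.3345 → z₀ = 0.09686 m
V₃ = V₁ · ln(z₃/z₀)/ln(z₁/z₀) = 5.92 × 6.0383/3.7767 = 9.4650 m/s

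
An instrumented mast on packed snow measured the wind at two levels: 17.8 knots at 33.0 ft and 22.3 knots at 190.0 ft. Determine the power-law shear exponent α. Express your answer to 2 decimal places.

Power law: V₂/V₁ = (z₂/z₁)^α ⇒ α = ln(V₂/V₁) / ln(z₂/z₁)
α = ln(22.3/17.8) / ln(190.0/33.0) = ln(1.2528) / ln(5.7576)
  = 0.22539 / 1.75052 = 0.12876

α ≈ 0.13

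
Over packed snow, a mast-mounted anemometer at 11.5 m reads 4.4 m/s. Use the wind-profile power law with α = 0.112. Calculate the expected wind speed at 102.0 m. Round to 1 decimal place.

Power-law profile: V₂ = V₁ · (z₂/z₁)^α
V₂ = 4.4 × (102.0/11.5)^0.112 = 4.4 × (8.8696)^0.112
    = 4.4 × 1.2769 = 5.6185 m/s

5.6 m/s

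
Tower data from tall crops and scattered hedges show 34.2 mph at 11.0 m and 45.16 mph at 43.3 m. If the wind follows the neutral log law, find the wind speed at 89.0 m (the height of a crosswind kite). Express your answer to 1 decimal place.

50.9 mph

Log law: V ∝ ln(z/z₀). From the pair, with r = V₁/V₂ = 0.75731,
ln z₀ = (ln z₁ − r·ln z₂)/(1 − r) = (2.3979 − 0.75731×3.7682)/0.24269 = -1.8779 → z₀ = 0.1529 m
V₃ = V₁ · ln(z₃/z₀)/ln(z₁/z₀) = 34.2 × 6.3665/4.2758 = 50.9228 mph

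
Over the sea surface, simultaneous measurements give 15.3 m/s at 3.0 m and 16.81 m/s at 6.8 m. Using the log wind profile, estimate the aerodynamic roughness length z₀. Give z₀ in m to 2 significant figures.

Log law: V(z) ∝ ln(z/z₀). With r = V₁/V₂ = 15.3/16.81 = 0.91017,
r · ln(z₂/z₀) = ln(z₁/z₀) ⇒ ln z₀ = (ln z₁ − r·ln z₂)/(1 − r)
ln z₀ = (1.09861 − 0.91017×1.91692) / 0.08983 = -7.1929
z₀ = exp(-7.1929) = 0.0007519 m

z₀ ≈ 0.00075 m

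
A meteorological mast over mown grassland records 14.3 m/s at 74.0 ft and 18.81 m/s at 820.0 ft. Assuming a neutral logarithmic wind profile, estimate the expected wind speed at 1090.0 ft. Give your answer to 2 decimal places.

19.34 m/s

Log law: V ∝ ln(z/z₀). From the pair, with r = V₁/V₂ = 0.76023,
ln z₀ = (ln z₁ − r·ln z₂)/(1 − r) = (4.3041 − 0.76023×6.7093)/0.23977 = -3.3223 → z₀ = 0.03607 ft
V₃ = V₁ · ln(z₃/z₀)/ln(z₁/z₀) = 14.3 × 10.3162/7.6264 = 19.3437 m/s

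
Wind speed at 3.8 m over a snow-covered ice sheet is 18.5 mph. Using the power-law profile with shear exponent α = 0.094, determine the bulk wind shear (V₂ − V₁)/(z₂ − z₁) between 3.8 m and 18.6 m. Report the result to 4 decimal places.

Power law: V₂ = V₁ · (z₂/z₁)^α = 18.5 × (4.8947)^0.094 = 21.4786 mph
ΔV/Δz = (21.4786 − 18.5)/(18.6 − 3.8) = 2.9786/14.8000 = 0.20126 mph/m

0.2013 mph/m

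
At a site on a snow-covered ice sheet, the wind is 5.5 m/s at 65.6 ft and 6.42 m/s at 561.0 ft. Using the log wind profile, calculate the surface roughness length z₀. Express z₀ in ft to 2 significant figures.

Log law: V(z) ∝ ln(z/z₀). With r = V₁/V₂ = 5.5/6.42 = 0.85670,
r · ln(z₂/z₀) = ln(z₁/z₀) ⇒ ln z₀ = (ln z₁ − r·ln z₂)/(1 − r)
ln z₀ = (4.18358 − 0.85670×6.32972) / 0.14330 = -8.6466
z₀ = exp(-8.6466) = 0.0001757 ft

z₀ ≈ 0.00018 ft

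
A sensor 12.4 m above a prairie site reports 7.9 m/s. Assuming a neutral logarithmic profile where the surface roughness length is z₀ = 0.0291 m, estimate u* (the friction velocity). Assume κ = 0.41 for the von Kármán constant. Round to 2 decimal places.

Log law: V(z) = (u*/κ) · ln(z/z₀) ⇒ u* = κ · V / ln(z/z₀)
u* = 0.41 × 7.9 / ln(12.4/0.0291) = 0.41 × 7.9 / 6.0547
   = 3.2390 / 6.0547 = 0.5350 m/s

u* ≈ 0.53 m/s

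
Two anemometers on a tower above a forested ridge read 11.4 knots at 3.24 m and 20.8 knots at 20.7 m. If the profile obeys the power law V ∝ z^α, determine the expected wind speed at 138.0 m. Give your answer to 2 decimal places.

First find α: α = ln(V₂/V₁)/ln(z₂/z₁) = ln(20.8/11.4)/ln(20.7/3.24) = 0.60134/1.85456 = 0.3242
Extrapolate from 20.7 m to 138.0 m: V₃ = 20.8 × (138.0/20.7)^0.3242 = 20.8 × 1.8499 = 38.4782 knots

38.48 knots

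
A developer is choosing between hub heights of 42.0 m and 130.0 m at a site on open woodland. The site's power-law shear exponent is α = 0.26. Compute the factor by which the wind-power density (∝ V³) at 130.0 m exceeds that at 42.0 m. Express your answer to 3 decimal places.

Speed ratio: V_B/V_A = (z_B/z_A)^α = (130.0/42.0)^0.26 = (3.0952)^0.26 = 1.34147
Power-density ratio: P_B/P_A = (V_B/V_A)³ = (1.34147)³ = 2.41402

2.414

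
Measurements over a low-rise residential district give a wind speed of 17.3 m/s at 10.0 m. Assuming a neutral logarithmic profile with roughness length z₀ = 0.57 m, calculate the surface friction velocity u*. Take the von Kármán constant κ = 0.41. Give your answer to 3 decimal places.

Log law: V(z) = (u*/κ) · ln(z/z₀) ⇒ u* = κ · V / ln(z/z₀)
u* = 0.41 × 17.3 / ln(10.0/0.57) = 0.41 × 17.3 / 2.8647
   = 7.0930 / 2.8647 = 2.4760 m/s

u* ≈ 2.476 m/s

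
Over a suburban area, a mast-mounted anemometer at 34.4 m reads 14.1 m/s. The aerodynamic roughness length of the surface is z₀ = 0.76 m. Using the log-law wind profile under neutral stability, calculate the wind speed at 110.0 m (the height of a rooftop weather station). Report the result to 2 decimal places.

18.40 m/s

Log law: V(z) ∝ ln(z/z₀), so V₂/V₁ = ln(z₂/z₀) / ln(z₁/z₀).
ln(110.0/0.76) = 4.9749, ln(34.4/0.76) = 3.8125
V₂ = 14.1 × 4.9749/3.8125 = 14.1 × 1.3049 = 18.3991 m/s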